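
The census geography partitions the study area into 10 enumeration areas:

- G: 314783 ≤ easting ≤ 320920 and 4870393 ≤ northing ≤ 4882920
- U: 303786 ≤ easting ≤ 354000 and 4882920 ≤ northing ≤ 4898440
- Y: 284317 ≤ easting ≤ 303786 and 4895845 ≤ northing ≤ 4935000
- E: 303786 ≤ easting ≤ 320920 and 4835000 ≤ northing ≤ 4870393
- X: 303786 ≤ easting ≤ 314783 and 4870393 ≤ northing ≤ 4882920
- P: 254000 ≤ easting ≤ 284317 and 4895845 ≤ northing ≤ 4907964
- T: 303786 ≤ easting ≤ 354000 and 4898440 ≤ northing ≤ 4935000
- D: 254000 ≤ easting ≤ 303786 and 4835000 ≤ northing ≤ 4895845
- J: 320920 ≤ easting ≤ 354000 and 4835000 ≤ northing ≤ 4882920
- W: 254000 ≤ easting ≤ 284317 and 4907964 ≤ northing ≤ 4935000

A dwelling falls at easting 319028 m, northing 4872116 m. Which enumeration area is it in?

G

The point has easting = 319028 and northing = 4872116.
Only G satisfies 314783 ≤ easting ≤ 320920 and 4870393 ≤ northing ≤ 4882920.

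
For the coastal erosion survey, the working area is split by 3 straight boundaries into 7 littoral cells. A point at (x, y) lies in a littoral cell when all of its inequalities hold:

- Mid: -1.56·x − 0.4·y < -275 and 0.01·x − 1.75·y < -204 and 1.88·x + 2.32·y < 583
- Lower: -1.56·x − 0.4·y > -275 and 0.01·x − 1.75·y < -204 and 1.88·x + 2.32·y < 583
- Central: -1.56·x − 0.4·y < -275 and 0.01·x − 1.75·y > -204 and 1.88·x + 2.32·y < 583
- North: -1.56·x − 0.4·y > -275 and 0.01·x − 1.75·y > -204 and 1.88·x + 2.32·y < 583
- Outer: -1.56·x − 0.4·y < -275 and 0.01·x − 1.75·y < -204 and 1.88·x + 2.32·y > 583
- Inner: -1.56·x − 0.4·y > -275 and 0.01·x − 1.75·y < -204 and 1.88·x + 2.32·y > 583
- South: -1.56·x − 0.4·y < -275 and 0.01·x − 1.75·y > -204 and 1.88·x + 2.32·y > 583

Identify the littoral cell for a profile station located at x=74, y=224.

-1.56·74 − 0.4·224 = -205.040, which is > -275
0.01·74 − 1.75·224 = -391.260, which is < -204
1.88·74 + 2.32·224 = 658.800, which is > 583
This sign pattern matches Inner.

Inner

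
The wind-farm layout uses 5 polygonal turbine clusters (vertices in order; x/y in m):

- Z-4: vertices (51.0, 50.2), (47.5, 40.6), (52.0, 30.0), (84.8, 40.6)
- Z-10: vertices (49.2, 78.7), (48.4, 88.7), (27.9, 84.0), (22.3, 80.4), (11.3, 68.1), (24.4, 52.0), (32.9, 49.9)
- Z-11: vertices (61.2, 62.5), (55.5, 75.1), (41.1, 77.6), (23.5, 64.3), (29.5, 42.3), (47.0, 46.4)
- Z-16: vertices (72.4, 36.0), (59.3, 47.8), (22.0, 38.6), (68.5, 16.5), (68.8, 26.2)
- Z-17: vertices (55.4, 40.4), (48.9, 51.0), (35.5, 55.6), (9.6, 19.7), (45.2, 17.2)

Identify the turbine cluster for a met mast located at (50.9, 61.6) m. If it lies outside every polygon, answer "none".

Cast a ray rightward from (50.9, 61.6). For each polygon, the edges (by vertex number in listed order) whose endpoints lie on opposite sides of y = 61.6, where each meets that height, and whether that is right or left of the point:
Z-4: no edge straddles that height → 0 crossings.
Z-10: 5–6 at x≈16.59 (left), 7–1 at x≈39.52 (left) → 0 crossings.
Z-11: 4–5 at x≈24.24 (left), 6–1 at x≈60.41 (right) → 1 crossing.
Z-16: no edge straddles that height → 0 crossings.
Z-17: no edge straddles that height → 0 crossings.
Only Z-11 has an odd count, so the point is inside Z-11.

Z-11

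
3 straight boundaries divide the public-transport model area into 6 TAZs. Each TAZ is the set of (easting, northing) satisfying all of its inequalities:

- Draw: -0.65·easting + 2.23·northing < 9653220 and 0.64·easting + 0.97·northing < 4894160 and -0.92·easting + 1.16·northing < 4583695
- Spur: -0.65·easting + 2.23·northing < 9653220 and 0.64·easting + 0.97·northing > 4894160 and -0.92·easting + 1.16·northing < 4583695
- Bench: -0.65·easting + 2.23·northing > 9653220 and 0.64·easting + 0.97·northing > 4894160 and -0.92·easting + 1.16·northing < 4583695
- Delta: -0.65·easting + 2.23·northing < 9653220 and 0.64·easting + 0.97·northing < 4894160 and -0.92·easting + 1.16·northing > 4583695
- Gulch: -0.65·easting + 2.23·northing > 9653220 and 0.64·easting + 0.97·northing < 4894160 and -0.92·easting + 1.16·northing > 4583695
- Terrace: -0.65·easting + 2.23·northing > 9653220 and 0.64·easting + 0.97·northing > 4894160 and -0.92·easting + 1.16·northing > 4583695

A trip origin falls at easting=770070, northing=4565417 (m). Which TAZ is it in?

-0.65·770070 + 2.23·4565417 = 9680334.410, which is > 9653220
0.64·770070 + 0.97·4565417 = 4921299.290, which is > 4894160
-0.92·770070 + 1.16·4565417 = 4587419.320, which is > 4583695
This sign pattern matches Terrace.

Terrace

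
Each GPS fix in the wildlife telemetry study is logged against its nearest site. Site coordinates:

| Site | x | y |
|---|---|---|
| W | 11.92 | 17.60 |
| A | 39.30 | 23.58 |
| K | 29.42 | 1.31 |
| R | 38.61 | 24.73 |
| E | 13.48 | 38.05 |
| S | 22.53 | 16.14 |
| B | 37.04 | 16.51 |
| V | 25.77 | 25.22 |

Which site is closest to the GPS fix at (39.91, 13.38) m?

B

Squared distances to each site:
W: 801.248; A: 104.412; K: 255.725; R: 130.512; E: 1307.154; S: 309.682; B: 18.034; V: 340.125.
Minimum at B.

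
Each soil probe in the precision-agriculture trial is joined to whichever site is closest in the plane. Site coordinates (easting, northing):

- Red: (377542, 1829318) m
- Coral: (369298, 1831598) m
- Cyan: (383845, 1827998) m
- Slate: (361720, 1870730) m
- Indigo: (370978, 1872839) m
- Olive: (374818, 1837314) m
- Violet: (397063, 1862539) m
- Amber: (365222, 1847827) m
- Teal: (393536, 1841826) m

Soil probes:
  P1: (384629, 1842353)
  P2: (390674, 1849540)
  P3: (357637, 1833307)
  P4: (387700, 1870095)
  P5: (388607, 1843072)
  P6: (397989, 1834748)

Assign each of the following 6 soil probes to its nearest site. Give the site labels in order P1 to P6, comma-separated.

Teal, Teal, Coral, Violet, Teal, Teal

P1 → Teal (d²=79612378.00)
P2 → Teal (d²=67696840.00)
P3 → Coral (d²=138899602.00)
P4 → Violet (d²=144758905.00)
P5 → Teal (d²=25847557.00)
P6 → Teal (d²=69927293.00)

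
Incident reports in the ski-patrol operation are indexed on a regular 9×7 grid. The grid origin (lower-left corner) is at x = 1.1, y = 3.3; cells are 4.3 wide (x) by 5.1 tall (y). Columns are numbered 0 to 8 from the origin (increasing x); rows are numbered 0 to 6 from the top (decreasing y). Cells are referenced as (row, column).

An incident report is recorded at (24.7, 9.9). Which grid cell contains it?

Column index: ⌊(24.7 − 1.1) / 4.3⌋ = ⌊5.488⌋ = 5
Row offset from origin: ⌊(9.9 − 3.3) / 5.1⌋ = ⌊1.294⌋ = 1 → row 5 (counted from top)

(5, 5)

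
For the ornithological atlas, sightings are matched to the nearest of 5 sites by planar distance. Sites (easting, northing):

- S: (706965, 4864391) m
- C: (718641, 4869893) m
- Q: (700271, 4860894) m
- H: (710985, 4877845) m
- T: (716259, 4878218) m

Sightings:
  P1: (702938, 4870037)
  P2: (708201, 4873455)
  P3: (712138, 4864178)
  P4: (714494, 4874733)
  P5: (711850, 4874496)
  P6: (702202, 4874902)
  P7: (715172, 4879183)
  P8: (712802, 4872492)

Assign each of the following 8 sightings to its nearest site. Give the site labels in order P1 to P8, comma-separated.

S, H, S, T, H, H, T, H

P1 → S (d²=48094045.00)
P2 → H (d²=27022756.00)
P3 → S (d²=26805298.00)
P4 → T (d²=15260450.00)
P5 → H (d²=11964026.00)
P6 → H (d²=85802338.00)
P7 → T (d²=2112794.00)
P8 → H (d²=31956098.00)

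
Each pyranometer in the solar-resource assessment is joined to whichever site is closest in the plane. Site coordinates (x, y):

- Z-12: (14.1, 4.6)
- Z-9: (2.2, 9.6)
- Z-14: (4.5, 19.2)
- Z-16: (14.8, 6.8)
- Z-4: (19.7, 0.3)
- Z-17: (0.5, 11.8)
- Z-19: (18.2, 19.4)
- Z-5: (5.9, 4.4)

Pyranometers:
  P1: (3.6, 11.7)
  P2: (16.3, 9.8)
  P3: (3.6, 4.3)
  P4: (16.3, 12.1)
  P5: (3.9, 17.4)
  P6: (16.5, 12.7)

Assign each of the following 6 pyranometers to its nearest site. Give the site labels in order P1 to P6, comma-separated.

P1 → Z-9 (d²=6.37)
P2 → Z-16 (d²=11.25)
P3 → Z-5 (d²=5.30)
P4 → Z-16 (d²=30.34)
P5 → Z-14 (d²=3.60)
P6 → Z-16 (d²=37.70)

Z-9, Z-16, Z-5, Z-16, Z-14, Z-16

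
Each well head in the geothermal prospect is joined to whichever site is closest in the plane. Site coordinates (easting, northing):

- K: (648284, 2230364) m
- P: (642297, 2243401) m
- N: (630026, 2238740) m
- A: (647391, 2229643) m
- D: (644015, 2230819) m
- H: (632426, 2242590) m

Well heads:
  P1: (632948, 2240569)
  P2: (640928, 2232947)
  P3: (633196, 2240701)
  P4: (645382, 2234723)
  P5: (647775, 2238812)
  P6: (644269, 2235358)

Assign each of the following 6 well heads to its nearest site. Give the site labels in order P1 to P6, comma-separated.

P1 → H (d²=4356925.00)
P2 → D (d²=14057953.00)
P3 → H (d²=4161221.00)
P4 → D (d²=17109905.00)
P5 → P (d²=51067405.00)
P6 → D (d²=20667037.00)

H, D, H, D, P, D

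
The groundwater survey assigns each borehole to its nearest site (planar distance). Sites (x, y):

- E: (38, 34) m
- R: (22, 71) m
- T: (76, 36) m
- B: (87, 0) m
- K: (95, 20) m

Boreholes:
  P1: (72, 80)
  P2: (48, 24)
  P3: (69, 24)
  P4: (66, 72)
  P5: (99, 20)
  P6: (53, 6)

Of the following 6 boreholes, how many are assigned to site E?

P1 → T
P2 → E
P3 → T
P4 → T
P5 → K
P6 → E
2 of the 6 go to E.

2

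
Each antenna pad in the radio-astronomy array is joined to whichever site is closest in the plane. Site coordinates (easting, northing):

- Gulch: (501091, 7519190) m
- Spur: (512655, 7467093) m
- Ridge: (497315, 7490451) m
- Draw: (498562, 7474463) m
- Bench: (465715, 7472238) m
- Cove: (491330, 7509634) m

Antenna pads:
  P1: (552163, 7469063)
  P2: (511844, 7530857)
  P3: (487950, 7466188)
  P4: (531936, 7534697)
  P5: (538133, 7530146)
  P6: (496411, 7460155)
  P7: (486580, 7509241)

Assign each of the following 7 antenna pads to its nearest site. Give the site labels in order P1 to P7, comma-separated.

Spur, Gulch, Draw, Gulch, Gulch, Draw, Cove

P1 → Spur (d²=1564762964.00)
P2 → Gulch (d²=251745898.00)
P3 → Draw (d²=181090169.00)
P4 → Gulch (d²=1191881074.00)
P5 → Gulch (d²=1492143700.00)
P6 → Draw (d²=209345665.00)
P7 → Cove (d²=22716949.00)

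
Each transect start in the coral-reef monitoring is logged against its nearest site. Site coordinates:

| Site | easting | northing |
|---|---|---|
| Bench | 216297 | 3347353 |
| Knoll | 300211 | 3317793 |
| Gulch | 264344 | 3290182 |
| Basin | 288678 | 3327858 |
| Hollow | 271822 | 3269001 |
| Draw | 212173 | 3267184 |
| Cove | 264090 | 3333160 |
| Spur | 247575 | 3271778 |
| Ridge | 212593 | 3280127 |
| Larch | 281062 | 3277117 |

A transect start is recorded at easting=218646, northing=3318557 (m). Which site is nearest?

Squared distances to each site:
Bench: 834727417.000; Knoll: 6653432921.000; Gulch: 2893447829.000; Basin: 4990989625.000; Hollow: 5283484112.000; Draw: 2681084858.000; Cove: 2278404745.000; Spur: 3025161882.000; Ridge: 1513503709.000; Larch: 5613030656.000.
Minimum at Bench.

Bench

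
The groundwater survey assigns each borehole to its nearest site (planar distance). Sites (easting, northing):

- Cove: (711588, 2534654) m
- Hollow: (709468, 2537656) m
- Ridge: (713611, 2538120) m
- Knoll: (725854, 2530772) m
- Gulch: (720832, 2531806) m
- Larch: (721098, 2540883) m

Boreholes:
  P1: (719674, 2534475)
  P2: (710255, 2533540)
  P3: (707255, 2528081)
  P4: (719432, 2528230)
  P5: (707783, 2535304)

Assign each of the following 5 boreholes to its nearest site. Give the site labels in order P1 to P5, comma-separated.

P1 → Gulch (d²=8464525.00)
P2 → Cove (d²=3017885.00)
P3 → Cove (d²=61979218.00)
P4 → Gulch (d²=14747776.00)
P5 → Hollow (d²=8371129.00)

Gulch, Cove, Cove, Gulch, Hollow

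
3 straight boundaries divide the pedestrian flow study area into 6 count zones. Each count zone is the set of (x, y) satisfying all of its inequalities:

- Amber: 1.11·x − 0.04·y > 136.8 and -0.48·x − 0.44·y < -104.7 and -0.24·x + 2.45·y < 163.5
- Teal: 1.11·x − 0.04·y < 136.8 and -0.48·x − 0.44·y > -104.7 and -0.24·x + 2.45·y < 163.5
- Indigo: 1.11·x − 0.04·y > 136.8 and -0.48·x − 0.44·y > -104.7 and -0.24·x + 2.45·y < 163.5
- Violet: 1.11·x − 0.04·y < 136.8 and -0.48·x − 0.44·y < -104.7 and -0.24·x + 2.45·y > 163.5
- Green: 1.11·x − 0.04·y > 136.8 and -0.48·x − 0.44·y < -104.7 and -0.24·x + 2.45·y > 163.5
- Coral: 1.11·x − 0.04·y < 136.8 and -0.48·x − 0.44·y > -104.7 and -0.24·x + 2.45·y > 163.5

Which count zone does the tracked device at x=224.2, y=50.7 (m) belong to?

Amber

1.11·224.2 − 0.04·50.7 = 246.834, which is > 136.8
-0.48·224.2 − 0.44·50.7 = -129.924, which is < -104.7
-0.24·224.2 + 2.45·50.7 = 70.407, which is < 163.5
This sign pattern matches Amber.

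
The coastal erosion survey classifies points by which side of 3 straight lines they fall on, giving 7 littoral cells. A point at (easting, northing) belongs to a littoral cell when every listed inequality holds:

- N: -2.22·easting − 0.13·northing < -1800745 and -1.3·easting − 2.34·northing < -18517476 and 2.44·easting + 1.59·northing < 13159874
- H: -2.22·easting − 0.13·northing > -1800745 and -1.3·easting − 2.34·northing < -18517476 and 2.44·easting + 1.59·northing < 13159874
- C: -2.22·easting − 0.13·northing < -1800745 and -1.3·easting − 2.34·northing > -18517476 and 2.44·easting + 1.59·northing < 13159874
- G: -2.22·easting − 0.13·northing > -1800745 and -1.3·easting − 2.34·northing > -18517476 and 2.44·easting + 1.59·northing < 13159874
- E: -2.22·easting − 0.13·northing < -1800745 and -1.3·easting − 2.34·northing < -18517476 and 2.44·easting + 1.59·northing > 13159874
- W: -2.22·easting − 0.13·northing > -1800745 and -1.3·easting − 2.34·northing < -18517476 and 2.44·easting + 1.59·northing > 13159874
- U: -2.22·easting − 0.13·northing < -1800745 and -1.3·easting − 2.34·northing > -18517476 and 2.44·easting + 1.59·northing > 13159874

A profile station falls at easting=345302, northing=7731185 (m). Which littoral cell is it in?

H

-2.22·345302 − 0.13·7731185 = -1771624.490, which is > -1800745
-1.3·345302 − 2.34·7731185 = -18539865.500, which is < -18517476
2.44·345302 + 1.59·7731185 = 13135121.030, which is < 13159874
This sign pattern matches H.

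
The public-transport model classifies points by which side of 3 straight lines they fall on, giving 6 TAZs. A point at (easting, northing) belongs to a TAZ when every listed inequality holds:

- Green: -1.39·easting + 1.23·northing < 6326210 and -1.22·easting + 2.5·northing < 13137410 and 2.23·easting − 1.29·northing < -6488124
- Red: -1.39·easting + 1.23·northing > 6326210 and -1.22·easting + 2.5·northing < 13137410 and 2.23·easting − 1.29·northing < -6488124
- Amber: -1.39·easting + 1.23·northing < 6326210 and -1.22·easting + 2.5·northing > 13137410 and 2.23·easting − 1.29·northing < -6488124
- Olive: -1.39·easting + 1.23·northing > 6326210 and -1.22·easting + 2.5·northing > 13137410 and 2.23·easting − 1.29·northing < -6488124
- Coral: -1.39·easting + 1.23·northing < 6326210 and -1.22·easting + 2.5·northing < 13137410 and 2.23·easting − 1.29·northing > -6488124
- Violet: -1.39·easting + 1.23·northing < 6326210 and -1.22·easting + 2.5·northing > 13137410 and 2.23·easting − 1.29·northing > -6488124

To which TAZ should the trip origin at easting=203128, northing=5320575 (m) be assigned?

Coral

-1.39·203128 + 1.23·5320575 = 6261959.330, which is < 6326210
-1.22·203128 + 2.5·5320575 = 13053621.340, which is < 13137410
2.23·203128 − 1.29·5320575 = -6410566.310, which is > -6488124
This sign pattern matches Coral.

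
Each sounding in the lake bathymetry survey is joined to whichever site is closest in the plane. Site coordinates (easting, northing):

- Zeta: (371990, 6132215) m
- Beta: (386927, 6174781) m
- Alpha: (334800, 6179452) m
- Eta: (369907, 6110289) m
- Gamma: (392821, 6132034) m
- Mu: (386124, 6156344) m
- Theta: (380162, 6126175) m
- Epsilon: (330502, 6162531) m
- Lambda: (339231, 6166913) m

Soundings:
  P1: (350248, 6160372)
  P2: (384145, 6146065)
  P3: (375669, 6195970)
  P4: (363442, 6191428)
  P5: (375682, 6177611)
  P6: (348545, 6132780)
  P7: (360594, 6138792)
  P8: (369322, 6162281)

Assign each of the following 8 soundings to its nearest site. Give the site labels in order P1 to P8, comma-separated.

P1 → Lambda (d²=164158970.00)
P2 → Mu (d²=109574282.00)
P3 → Beta (d²=575716285.00)
P4 → Beta (d²=828667834.00)
P5 → Beta (d²=134458925.00)
P6 → Zeta (d²=549987250.00)
P7 → Zeta (d²=173125745.00)
P8 → Mu (d²=317555173.00)

Lambda, Mu, Beta, Beta, Beta, Zeta, Zeta, Mu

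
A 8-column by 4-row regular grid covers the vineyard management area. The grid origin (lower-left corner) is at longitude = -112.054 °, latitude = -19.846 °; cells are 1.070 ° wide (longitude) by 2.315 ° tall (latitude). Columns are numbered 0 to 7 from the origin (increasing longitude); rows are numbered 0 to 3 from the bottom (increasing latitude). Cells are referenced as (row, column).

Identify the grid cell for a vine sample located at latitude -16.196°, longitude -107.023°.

Column index: ⌊(-107.023 − -112.054) / 1.070⌋ = ⌊4.702⌋ = 4
Row offset from origin: ⌊(-16.196 − -19.846) / 2.315⌋ = ⌊1.577⌋ = 1 → row 1

(1, 4)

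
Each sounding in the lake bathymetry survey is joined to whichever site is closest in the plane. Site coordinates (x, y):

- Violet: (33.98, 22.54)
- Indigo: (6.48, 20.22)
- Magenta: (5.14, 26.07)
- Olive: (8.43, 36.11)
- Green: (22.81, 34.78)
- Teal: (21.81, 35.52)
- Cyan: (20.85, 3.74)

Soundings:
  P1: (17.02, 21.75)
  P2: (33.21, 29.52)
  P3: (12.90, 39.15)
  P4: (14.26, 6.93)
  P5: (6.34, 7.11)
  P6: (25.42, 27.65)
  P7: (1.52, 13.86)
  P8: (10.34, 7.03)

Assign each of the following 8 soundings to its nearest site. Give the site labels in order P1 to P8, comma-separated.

P1 → Indigo (d²=113.43)
P2 → Violet (d²=49.31)
P3 → Olive (d²=29.22)
P4 → Cyan (d²=53.60)
P5 → Indigo (d²=171.89)
P6 → Green (d²=57.65)
P7 → Indigo (d²=65.05)
P8 → Cyan (d²=121.28)

Indigo, Violet, Olive, Cyan, Indigo, Green, Indigo, Cyan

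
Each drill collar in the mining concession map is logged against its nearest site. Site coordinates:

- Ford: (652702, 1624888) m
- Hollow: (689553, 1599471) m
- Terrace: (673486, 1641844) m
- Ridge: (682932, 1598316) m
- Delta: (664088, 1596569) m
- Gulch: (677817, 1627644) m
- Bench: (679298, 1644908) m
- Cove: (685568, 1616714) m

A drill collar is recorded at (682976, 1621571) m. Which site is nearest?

Squared distances to each site:
Ford: 927517565.000; Hollow: 531666929.000; Terrace: 501054629.000; Ridge: 540796961.000; Delta: 981856548.000; Gulch: 63496610.000; Bench: 558143253.000; Cove: 30308913.000.
Minimum at Cove.

Cove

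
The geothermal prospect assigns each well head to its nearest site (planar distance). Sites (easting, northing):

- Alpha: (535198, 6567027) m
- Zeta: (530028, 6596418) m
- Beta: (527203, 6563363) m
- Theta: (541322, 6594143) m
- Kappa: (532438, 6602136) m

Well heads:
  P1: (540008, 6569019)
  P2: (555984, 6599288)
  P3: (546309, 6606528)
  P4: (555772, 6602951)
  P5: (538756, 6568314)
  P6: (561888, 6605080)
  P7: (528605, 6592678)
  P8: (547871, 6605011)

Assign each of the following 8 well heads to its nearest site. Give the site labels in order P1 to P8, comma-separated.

P1 → Alpha (d²=27104164.00)
P2 → Theta (d²=241445269.00)
P3 → Theta (d²=178258394.00)
P4 → Theta (d²=286383364.00)
P5 → Alpha (d²=14315733.00)
P6 → Theta (d²=542578325.00)
P7 → Zeta (d²=16012529.00)
P8 → Theta (d²=161002825.00)

Alpha, Theta, Theta, Theta, Alpha, Theta, Zeta, Theta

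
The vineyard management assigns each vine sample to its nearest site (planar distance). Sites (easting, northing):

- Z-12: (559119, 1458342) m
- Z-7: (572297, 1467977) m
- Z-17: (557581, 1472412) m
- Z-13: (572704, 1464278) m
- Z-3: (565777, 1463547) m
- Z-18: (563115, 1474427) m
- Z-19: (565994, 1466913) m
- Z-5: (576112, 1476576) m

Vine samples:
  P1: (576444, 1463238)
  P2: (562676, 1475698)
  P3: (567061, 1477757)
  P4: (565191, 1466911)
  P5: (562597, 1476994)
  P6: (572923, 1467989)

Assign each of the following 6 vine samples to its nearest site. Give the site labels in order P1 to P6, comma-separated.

Z-13, Z-18, Z-18, Z-19, Z-18, Z-7

P1 → Z-13 (d²=15069200.00)
P2 → Z-18 (d²=1808162.00)
P3 → Z-18 (d²=26659816.00)
P4 → Z-19 (d²=644813.00)
P5 → Z-18 (d²=6857813.00)
P6 → Z-7 (d²=392020.00)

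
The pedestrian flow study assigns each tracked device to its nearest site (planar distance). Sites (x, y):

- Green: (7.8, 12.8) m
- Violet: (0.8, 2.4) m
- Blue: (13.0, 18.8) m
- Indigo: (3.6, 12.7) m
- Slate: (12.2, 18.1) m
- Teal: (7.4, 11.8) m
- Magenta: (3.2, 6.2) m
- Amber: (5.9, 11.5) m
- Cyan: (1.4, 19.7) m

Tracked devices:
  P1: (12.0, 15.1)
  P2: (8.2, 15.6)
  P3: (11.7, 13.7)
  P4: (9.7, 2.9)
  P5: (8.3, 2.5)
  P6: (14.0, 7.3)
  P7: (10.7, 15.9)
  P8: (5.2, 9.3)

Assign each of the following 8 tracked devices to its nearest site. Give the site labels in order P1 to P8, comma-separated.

P1 → Slate (d²=9.04)
P2 → Green (d²=8.00)
P3 → Green (d²=16.02)
P4 → Magenta (d²=53.14)
P5 → Magenta (d²=39.70)
P6 → Teal (d²=63.81)
P7 → Slate (d²=7.09)
P8 → Amber (d²=5.33)

Slate, Green, Green, Magenta, Magenta, Teal, Slate, Amber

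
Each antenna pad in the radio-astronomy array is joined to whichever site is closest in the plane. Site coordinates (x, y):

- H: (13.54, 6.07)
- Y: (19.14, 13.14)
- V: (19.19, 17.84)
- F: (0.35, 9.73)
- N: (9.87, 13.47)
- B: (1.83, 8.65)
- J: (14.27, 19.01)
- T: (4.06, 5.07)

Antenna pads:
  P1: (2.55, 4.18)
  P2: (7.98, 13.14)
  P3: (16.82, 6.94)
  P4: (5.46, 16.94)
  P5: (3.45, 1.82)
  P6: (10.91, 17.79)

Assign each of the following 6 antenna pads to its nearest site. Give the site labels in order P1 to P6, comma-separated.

T, N, H, N, T, J

P1 → T (d²=3.07)
P2 → N (d²=3.68)
P3 → H (d²=11.52)
P4 → N (d²=31.49)
P5 → T (d²=10.93)
P6 → J (d²=12.78)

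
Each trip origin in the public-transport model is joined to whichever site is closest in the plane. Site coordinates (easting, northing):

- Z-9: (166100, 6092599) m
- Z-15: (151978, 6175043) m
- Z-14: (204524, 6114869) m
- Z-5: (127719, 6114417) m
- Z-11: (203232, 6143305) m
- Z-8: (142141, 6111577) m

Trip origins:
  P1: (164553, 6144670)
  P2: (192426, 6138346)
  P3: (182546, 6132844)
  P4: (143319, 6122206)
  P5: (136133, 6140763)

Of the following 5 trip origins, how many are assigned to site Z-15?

1

P1 → Z-15
P2 → Z-11
P3 → Z-11
P4 → Z-8
P5 → Z-5
1 of the 5 goes to Z-15.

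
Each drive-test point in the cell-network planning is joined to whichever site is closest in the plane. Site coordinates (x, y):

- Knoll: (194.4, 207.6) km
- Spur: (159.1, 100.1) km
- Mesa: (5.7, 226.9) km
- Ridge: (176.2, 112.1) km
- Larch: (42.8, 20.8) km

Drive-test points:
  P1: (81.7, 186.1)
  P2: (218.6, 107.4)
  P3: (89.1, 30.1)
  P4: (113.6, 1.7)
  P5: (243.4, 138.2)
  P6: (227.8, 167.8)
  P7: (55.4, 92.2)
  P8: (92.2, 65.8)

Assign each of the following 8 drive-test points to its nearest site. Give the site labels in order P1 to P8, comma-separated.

P1 → Mesa (d²=7440.64)
P2 → Ridge (d²=1819.85)
P3 → Larch (d²=2230.18)
P4 → Larch (d²=5377.45)
P5 → Ridge (d²=5197.05)
P6 → Knoll (d²=2699.60)
P7 → Larch (d²=5256.72)
P8 → Larch (d²=4465.36)

Mesa, Ridge, Larch, Larch, Ridge, Knoll, Larch, Larch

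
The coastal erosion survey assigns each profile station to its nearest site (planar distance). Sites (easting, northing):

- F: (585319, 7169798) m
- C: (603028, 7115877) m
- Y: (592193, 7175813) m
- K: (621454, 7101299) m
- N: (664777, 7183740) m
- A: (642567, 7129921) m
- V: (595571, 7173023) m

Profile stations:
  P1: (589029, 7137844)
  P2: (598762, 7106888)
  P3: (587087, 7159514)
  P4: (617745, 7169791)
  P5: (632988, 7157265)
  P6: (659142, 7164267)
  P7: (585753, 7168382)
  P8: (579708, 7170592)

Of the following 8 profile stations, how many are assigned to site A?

1

P1 → C
P2 → C
P3 → F
P4 → V
P5 → A
P6 → N
P7 → F
P8 → F
1 of the 8 goes to A.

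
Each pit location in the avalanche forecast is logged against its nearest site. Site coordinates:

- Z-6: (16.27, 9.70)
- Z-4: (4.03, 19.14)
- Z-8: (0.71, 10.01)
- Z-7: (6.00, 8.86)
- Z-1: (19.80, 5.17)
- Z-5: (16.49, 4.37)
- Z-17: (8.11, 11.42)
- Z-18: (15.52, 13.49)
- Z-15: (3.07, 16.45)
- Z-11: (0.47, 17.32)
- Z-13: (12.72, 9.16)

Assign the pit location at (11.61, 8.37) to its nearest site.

Squared distances to each site:
Z-6: 23.485; Z-4: 173.449; Z-8: 121.500; Z-7: 31.712; Z-1: 77.316; Z-5: 39.814; Z-17: 21.553; Z-18: 41.503; Z-15: 138.218; Z-11: 204.202; Z-13: 1.856.
Minimum at Z-13.

Z-13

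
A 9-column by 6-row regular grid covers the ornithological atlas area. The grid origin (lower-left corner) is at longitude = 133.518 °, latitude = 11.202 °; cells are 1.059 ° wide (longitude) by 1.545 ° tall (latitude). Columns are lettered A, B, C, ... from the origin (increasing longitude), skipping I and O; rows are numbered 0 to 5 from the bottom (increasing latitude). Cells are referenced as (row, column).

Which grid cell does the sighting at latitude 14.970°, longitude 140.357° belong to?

Column index: ⌊(140.357 − 133.518) / 1.059⌋ = ⌊6.458⌋ = 6 → column G
Row offset from origin: ⌊(14.970 − 11.202) / 1.545⌋ = ⌊2.439⌋ = 2 → row 2

(2, G)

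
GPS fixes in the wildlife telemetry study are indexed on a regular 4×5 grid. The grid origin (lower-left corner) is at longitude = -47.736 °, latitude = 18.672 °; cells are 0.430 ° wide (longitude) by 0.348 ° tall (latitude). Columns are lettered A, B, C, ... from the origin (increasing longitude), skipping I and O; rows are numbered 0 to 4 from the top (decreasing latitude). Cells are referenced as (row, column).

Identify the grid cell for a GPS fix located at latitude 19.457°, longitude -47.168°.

Column index: ⌊(-47.168 − -47.736) / 0.430⌋ = ⌊1.321⌋ = 1 → column B
Row offset from origin: ⌊(19.457 − 18.672) / 0.348⌋ = ⌊2.256⌋ = 2 → row 2 (counted from top)

(2, B)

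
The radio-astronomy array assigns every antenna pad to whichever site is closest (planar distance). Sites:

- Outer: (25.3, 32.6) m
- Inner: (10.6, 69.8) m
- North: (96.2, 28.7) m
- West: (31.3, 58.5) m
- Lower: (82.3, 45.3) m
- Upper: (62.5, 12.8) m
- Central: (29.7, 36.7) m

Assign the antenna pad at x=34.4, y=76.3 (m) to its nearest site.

West

Squared distances to each site:
Outer: 1992.500; Inner: 608.690; North: 6085.000; West: 326.450; Lower: 3255.410; Upper: 4821.860; Central: 1590.250.
Minimum at West.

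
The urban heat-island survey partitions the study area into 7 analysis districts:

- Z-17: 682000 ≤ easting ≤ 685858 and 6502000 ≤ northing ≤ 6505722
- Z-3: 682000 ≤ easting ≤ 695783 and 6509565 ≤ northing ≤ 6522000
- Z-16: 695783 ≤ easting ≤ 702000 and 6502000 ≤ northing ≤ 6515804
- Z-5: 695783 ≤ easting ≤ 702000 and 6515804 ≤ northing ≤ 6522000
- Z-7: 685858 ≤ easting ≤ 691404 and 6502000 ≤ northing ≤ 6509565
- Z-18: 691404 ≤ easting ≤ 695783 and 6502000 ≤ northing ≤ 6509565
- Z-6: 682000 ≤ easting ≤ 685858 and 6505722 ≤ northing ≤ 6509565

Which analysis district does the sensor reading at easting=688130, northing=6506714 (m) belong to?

Z-7

The point has easting = 688130 and northing = 6506714.
Only Z-7 satisfies 685858 ≤ easting ≤ 691404 and 6502000 ≤ northing ≤ 6509565.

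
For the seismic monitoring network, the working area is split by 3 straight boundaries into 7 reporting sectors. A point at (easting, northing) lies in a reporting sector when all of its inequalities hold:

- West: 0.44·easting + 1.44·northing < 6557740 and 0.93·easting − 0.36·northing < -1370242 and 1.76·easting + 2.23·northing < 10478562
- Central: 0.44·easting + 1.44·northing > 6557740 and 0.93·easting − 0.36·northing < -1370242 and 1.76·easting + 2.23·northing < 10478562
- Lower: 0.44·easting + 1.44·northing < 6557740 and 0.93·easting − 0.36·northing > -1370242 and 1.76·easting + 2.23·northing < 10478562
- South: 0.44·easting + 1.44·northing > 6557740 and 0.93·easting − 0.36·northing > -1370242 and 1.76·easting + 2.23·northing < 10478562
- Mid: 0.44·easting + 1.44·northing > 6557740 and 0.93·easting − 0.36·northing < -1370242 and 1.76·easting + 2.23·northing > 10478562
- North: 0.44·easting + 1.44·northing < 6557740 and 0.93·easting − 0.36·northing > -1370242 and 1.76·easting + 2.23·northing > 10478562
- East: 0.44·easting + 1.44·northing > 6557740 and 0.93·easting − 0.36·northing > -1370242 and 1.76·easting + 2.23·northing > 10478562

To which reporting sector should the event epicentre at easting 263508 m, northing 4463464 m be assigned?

0.44·263508 + 1.44·4463464 = 6543331.680, which is < 6557740
0.93·263508 − 0.36·4463464 = -1361784.600, which is > -1370242
1.76·263508 + 2.23·4463464 = 10417298.800, which is < 10478562
This sign pattern matches Lower.

Lower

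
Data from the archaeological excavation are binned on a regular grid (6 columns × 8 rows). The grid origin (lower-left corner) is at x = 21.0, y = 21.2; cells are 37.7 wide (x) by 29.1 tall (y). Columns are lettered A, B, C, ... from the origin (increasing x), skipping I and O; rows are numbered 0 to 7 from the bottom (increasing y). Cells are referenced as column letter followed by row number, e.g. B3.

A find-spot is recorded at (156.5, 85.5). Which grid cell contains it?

D2

Column index: ⌊(156.5 − 21.0) / 37.7⌋ = ⌊3.594⌋ = 3 → column D
Row offset from origin: ⌊(85.5 − 21.2) / 29.1⌋ = ⌊2.210⌋ = 2 → row 2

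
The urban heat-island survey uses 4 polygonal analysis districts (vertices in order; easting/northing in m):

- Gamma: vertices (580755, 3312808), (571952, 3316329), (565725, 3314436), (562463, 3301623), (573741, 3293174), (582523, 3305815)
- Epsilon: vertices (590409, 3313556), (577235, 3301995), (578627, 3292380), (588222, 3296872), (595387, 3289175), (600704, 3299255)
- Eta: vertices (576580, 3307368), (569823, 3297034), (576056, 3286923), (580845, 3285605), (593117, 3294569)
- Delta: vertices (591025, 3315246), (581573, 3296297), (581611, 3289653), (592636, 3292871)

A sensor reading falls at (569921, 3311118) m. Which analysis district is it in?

Gamma

Cast a ray rightward from (569921, 3311118). For each polygon, the edges (by vertex number in listed order) whose endpoints lie on opposite sides of northing = 3311118, where each meets that height, and whether that is right or left of the point:
Gamma: 3–4 at easting≈564880.3 (left), 6–1 at easting≈581182.3 (right) → 1 crossing.
Epsilon: 1–2 at easting≈587630.8 (right), 6–1 at easting≈592164.1 (right) → 2 crossings.
Eta: no edge straddles that height → 0 crossings.
Delta: 1–2 at easting≈588965.9 (right), 4–1 at easting≈591322.2 (right) → 2 crossings.
Only Gamma has an odd count, so the point is inside Gamma.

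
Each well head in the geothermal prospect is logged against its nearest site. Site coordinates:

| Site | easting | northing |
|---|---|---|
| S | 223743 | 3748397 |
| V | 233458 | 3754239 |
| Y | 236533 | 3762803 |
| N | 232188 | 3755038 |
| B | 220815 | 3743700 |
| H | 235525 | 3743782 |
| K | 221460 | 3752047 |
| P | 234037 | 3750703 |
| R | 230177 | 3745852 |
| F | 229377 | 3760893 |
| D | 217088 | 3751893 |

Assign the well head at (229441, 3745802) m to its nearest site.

R

Squared distances to each site:
S: 39201229.000; V: 87319258.000; Y: 339330465.000; N: 92849705.000; B: 78826280.000; H: 41095456.000; K: 102696386.000; P: 45143017.000; R: 544196.000; F: 227742377.000; D: 189696890.000.
Minimum at R.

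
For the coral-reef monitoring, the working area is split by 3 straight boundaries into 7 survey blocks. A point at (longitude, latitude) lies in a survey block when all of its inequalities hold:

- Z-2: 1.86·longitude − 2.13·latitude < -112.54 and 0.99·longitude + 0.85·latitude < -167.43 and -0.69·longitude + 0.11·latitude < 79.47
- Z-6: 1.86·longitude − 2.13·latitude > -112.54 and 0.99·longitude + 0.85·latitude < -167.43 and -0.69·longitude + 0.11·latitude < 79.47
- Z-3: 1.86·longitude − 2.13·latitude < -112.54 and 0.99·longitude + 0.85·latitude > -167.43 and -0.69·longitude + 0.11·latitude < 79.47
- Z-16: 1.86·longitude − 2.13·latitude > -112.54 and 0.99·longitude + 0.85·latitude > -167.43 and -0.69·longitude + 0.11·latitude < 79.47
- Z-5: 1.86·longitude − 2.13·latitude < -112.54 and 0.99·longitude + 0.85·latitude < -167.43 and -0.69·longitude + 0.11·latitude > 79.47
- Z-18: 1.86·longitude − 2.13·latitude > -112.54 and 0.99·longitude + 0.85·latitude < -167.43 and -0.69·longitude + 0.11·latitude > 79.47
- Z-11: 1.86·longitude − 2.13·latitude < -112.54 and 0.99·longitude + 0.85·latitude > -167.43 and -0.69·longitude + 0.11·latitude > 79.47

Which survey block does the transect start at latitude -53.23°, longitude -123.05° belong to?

Z-3

1.86·-123.05 − 2.13·-53.23 = -115.493, which is < -112.54
0.99·-123.05 + 0.85·-53.23 = -167.065, which is > -167.43
-0.69·-123.05 + 0.11·-53.23 = 79.049, which is < 79.47
This sign pattern matches Z-3.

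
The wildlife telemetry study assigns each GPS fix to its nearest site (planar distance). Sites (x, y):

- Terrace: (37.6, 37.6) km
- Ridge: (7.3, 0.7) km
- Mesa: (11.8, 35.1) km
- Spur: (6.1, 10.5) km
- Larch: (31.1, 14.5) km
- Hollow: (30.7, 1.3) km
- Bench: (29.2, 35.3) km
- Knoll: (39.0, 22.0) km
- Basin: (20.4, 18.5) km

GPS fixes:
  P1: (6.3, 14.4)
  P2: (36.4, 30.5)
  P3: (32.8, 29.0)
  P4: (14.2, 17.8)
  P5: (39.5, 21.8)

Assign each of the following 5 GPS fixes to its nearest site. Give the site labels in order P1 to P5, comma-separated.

P1 → Spur (d²=15.25)
P2 → Terrace (d²=51.85)
P3 → Bench (d²=52.65)
P4 → Basin (d²=38.93)
P5 → Knoll (d²=0.29)

Spur, Terrace, Bench, Basin, Knoll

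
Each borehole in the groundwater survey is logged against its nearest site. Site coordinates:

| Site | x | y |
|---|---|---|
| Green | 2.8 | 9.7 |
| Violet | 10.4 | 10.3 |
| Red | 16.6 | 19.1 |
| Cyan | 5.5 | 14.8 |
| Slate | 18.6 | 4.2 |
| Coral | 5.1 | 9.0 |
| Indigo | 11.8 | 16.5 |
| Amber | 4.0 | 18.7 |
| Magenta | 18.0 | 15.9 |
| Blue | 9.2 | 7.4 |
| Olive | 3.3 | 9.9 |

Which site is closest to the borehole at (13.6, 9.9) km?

Squared distances to each site:
Green: 116.680; Violet: 10.400; Red: 93.640; Cyan: 89.620; Slate: 57.490; Coral: 73.060; Indigo: 46.800; Amber: 169.600; Magenta: 55.360; Blue: 25.610; Olive: 106.090.
Minimum at Violet.

Violet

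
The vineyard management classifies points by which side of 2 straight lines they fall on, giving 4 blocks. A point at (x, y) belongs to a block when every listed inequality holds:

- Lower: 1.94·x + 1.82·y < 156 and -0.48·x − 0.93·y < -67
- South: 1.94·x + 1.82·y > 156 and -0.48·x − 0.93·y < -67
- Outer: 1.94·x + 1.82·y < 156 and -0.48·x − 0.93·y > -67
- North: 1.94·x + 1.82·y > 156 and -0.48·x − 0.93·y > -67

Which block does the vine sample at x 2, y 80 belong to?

1.94·2 + 1.82·80 = 149.480, which is < 156
-0.48·2 − 0.93·80 = -75.360, which is < -67
This sign pattern matches Lower.

Lower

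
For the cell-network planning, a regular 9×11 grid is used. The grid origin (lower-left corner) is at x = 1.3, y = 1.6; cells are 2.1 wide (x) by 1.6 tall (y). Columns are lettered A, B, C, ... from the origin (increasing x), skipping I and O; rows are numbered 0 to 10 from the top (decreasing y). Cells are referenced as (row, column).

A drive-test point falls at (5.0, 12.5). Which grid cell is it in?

Column index: ⌊(5.0 − 1.3) / 2.1⌋ = ⌊1.762⌋ = 1 → column B
Row offset from origin: ⌊(12.5 − 1.6) / 1.6⌋ = ⌊6.812⌋ = 6 → row 4 (counted from top)

(4, B)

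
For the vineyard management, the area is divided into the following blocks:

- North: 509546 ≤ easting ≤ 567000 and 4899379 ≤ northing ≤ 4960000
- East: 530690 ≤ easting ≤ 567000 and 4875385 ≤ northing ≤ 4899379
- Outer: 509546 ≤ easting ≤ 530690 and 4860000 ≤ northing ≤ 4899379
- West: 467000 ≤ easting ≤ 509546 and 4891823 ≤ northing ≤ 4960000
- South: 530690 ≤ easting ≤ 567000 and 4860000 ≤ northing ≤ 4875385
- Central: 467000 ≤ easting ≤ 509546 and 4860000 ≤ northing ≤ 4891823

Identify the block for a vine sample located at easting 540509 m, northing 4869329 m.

The point has easting = 540509 and northing = 4869329.
Only South satisfies 530690 ≤ easting ≤ 567000 and 4860000 ≤ northing ≤ 4875385.

South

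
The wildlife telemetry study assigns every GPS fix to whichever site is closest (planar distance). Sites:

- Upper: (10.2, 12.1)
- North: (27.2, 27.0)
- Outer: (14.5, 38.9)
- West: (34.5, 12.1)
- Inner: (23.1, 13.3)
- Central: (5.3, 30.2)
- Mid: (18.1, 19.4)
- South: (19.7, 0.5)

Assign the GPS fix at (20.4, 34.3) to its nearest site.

Squared distances to each site:
Upper: 596.880; North: 99.530; Outer: 55.970; West: 691.650; Inner: 448.290; Central: 244.820; Mid: 227.300; South: 1142.930.
Minimum at Outer.

Outer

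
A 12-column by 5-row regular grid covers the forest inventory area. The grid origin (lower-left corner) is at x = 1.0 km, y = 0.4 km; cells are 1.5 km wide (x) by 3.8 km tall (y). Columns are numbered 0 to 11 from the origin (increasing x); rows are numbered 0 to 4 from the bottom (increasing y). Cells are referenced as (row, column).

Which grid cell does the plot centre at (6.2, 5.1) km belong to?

Column index: ⌊(6.2 − 1.0) / 1.5⌋ = ⌊3.467⌋ = 3
Row offset from origin: ⌊(5.1 − 0.4) / 3.8⌋ = ⌊1.237⌋ = 1 → row 1

(1, 3)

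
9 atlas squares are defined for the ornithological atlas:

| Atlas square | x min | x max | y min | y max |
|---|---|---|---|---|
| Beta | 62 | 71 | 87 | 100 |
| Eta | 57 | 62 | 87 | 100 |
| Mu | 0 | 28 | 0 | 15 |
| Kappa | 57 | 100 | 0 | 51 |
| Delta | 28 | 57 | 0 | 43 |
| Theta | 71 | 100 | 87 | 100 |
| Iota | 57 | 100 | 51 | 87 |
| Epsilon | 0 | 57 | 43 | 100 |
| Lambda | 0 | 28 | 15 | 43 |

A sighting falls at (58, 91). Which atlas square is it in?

Eta

The point has x = 58 and y = 91.
Only Eta satisfies 57 ≤ x ≤ 62 and 87 ≤ y ≤ 100.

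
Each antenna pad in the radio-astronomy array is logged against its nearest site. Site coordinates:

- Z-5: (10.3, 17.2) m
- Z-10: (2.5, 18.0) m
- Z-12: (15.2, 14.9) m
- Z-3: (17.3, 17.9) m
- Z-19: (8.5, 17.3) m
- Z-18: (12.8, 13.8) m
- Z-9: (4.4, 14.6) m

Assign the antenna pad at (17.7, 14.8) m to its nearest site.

Z-12

Squared distances to each site:
Z-5: 60.520; Z-10: 241.280; Z-12: 6.260; Z-3: 9.770; Z-19: 90.890; Z-18: 25.010; Z-9: 176.930.
Minimum at Z-12.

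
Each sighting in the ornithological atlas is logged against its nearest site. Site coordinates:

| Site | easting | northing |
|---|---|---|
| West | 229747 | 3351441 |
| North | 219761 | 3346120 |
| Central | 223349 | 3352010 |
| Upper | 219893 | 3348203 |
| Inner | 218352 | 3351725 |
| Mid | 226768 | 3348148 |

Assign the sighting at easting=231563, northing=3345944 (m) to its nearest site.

Mid

Squared distances to each site:
West: 33514865.000; North: 139318180.000; Central: 104266152.000; Upper: 141291981.000; Inner: 207950482.000; Mid: 27849641.000.
Minimum at Mid.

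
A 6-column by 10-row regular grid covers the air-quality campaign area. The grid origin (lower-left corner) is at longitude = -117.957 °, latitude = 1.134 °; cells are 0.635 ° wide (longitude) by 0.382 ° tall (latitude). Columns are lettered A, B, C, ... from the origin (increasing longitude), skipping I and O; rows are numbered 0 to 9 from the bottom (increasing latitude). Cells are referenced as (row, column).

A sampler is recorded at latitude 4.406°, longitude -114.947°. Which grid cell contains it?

Column index: ⌊(-114.947 − -117.957) / 0.635⌋ = ⌊4.740⌋ = 4 → column E
Row offset from origin: ⌊(4.406 − 1.134) / 0.382⌋ = ⌊8.565⌋ = 8 → row 8

(8, E)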